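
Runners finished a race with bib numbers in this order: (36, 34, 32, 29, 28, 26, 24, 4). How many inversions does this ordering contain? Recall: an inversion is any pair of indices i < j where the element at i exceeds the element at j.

28 inversions

Element-by-element contributions:
36 → 34, 32, 29, 28, 26, 24, 4 → 7
34 → 32, 29, 28, 26, 24, 4 → 6
32 → 29, 28, 26, 24, 4 → 5
29 → 28, 26, 24, 4 → 4
28 → 26, 24, 4 → 3
26 → 24, 4 → 2
24 → 4 → 1
4 → none → 0
Sum: 7 + 6 + 5 + 4 + 3 + 2 + 1 + 0 = 28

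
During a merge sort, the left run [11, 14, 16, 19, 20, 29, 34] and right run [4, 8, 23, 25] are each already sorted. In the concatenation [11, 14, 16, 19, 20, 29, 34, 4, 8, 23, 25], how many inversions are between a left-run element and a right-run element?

For each element r of the right run, count left-run elements greater than r:
r = 4: 11, 14, 16, 19, 20, 29, 34 → 7
r = 8: 11, 14, 16, 19, 20, 29, 34 → 7
r = 23: 29, 34 → 2
r = 25: 29, 34 → 2
Cross-inversions: 7 + 7 + 2 + 2 = 18

18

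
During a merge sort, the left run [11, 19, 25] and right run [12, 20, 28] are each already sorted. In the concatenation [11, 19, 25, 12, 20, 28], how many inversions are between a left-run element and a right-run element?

For each element r of the right run, count left-run elements greater than r:
r = 12: 19, 25 → 2
r = 20: 25 → 1
r = 28: none → 0
Cross-inversions: 2 + 1 + 0 = 3

Split inversions: 3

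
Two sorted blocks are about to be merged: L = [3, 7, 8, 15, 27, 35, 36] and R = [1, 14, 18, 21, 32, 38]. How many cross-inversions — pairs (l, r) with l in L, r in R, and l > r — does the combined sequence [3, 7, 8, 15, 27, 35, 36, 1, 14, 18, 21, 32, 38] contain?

19

For each element r of the right run, count left-run elements greater than r:
r = 1: 3, 7, 8, 15, 27, 35, 36 → 7
r = 14: 15, 27, 35, 36 → 4
r = 18: 27, 35, 36 → 3
r = 21: 27, 35, 36 → 3
r = 32: 35, 36 → 2
r = 38: none → 0
Cross-inversions: 7 + 4 + 3 + 3 + 2 + 0 = 19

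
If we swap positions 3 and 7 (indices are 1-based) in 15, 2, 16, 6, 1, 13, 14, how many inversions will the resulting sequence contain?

Positions 3 and 7 hold 16 and 14; after swapping, the array is [15, 2, 14, 6, 1, 13, 16].
Count, for each position, how many later elements it exceeds:
15: 5
2: 1
14: 3
6: 1
1: 0
13: 0
16: 0
Sum: 5 + 1 + 3 + 1 + 0 + 0 + 0 = 10

10 inversions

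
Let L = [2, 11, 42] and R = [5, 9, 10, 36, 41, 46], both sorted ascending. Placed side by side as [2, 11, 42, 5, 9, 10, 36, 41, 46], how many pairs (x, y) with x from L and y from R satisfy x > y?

For each element r of the right run, count left-run elements greater than r:
r = 5: 11, 42 → 2
r = 9: 11, 42 → 2
r = 10: 11, 42 → 2
r = 36: 42 → 1
r = 41: 42 → 1
r = 46: none → 0
Cross-inversions: 2 + 2 + 2 + 1 + 1 + 0 = 8

8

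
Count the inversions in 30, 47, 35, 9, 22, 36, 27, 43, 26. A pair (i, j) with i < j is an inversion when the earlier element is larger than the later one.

19 inversions

For each element, count later entries that are smaller:
30: 4
47: 7
35: 4
9: 0
22: 0
36: 2
27: 1
43: 1
26: 0
Sum: 4 + 7 + 4 + 0 + 0 + 2 + 1 + 1 + 0 = 19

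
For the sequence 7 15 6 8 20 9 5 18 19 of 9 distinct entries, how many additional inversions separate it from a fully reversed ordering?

23

Maximum inversions for 9 distinct elements is C(9, 2) = 9·8/2 = 36.
Current inversions — for each element, count later smaller elements:
7: 2
15: 4
6: 1
8: 1
20: 4
9: 1
5: 0
18: 0
19: 0
Current total: 2 + 4 + 1 + 1 + 4 + 1 + 0 + 0 + 0 = 13
Shortfall: 36 − 13 = 23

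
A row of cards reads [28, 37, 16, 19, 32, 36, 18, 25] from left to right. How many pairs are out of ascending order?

15

Count, for each position, how many later elements it exceeds:
28: 4
37: 6
16: 0
19: 1
32: 2
36: 2
18: 0
25: 0
Sum: 4 + 6 + 0 + 1 + 2 + 2 + 0 + 0 = 15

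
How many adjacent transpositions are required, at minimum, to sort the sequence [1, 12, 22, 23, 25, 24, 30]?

Swaps: 1

Minimum adjacent swaps = number of inversions (each swap of adjacent out-of-order elements removes one inversion and no swap can remove more).
Count inversions — for each element, later elements that are smaller:
1: none → 0
12: none → 0
22: none → 0
23: none → 0
25: 24 → 1
24: none → 0
30: none → 0
Total inversions: 0 + 0 + 0 + 0 + 1 + 0 + 0 = 1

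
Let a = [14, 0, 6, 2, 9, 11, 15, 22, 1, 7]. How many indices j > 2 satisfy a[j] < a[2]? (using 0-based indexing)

2 such elements

The element at index 2 is 6.
Elements after it: 2, 9, 11, 15, 22, 1, 7
Those smaller than 6: 2, 1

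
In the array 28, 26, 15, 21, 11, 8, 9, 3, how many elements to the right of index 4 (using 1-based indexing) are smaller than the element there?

4

The element at index 4 is 21.
Elements after it: 11, 8, 9, 3
Those smaller than 21: 11, 8, 9, 3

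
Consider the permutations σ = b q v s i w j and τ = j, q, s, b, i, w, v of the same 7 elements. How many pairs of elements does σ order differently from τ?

Assign each item its position (1..7) in the first ordering, then rewrite the second ordering as that position sequence:
positions: b→1, q→2, v→3, s→4, i→5, w→6, j→7
second ordering as positions: [7, 2, 4, 1, 5, 6, 3]
Discordant pairs = inversions in this position sequence.
7: 2, 4, 1, 5, 6, 3 → 6
2: 1 → 1
4: 1, 3 → 2
1: 0
5: 3 → 1
6: 3 → 1
3: 0
Total: 6 + 1 + 2 + 0 + 1 + 1 + 0 = 11

There are 11 discordant pairs.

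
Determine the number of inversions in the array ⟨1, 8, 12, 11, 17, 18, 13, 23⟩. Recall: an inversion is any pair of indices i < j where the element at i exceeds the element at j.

For each element, count later entries that are smaller:
1: 0
8: 0
12: 1
11: 0
17: 1
18: 1
13: 0
23: 0
Sum: 0 + 0 + 1 + 0 + 1 + 1 + 0 + 0 = 3

3 inversions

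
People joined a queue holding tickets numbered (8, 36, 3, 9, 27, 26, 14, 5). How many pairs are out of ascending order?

15 inversions

Sweep left to right; for each value list the smaller values that follow it:
8: 2
36: 6
3: 0
9: 1
27: 3
26: 2
14: 1
5: 0
Sum: 2 + 6 + 0 + 1 + 3 + 2 + 1 + 0 = 15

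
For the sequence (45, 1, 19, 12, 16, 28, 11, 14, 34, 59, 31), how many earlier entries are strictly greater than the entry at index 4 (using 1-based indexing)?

The element at index 4 is 12.
Elements before it: 45, 1, 19
Those larger than 12: 45, 19

2 such elements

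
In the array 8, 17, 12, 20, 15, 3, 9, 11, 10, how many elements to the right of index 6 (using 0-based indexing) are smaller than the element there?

The element at index 6 is 9.
Elements after it: 11, 10
None of them are smaller than 9.

0 such elements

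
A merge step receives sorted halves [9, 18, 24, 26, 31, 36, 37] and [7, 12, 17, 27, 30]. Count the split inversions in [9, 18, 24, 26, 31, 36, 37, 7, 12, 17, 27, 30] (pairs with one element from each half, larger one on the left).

25

For each element r of the right run, count left-run elements greater than r:
r = 7: 9, 18, 24, 26, 31, 36, 37 → 7
r = 12: 18, 24, 26, 31, 36, 37 → 6
r = 17: 18, 24, 26, 31, 36, 37 → 6
r = 27: 31, 36, 37 → 3
r = 30: 31, 36, 37 → 3
Cross-inversions: 7 + 6 + 6 + 3 + 3 = 25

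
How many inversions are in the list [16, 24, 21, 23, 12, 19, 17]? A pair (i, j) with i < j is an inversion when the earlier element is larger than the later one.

13 out-of-order pairs

Count, for each position, how many later elements it exceeds:
16: 1
24: 5
21: 3
23: 3
12: 0
19: 1
17: 0
Sum: 1 + 5 + 3 + 3 + 0 + 1 + 0 = 13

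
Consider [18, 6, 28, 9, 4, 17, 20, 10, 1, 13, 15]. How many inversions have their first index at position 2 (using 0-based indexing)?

8

The element at index 2 is 28.
Elements after it: 9, 4, 17, 20, 10, 1, 13, 15
Those smaller than 28: 9, 4, 17, 20, 10, 1, 13, 15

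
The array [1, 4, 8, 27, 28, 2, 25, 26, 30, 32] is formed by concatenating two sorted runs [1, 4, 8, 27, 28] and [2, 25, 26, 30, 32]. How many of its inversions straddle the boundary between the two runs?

8 split inversions

Count, for every r in R, how many entries of L exceed r:
r = 2: 4, 8, 27, 28 → 4
r = 25: 27, 28 → 2
r = 26: 27, 28 → 2
r = 30: none → 0
r = 32: none → 0
Cross-inversions: 4 + 2 + 2 + 0 + 0 = 8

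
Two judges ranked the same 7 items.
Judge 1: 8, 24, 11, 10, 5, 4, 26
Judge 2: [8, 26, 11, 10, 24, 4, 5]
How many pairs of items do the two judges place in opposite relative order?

There are 8 discordant pairs.

Assign each item its position (1..7) in the first ordering, then rewrite the second ordering as that position sequence:
positions: 8→1, 24→2, 11→3, 10→4, 5→5, 4→6, 26→7
second ordering as positions: [1, 7, 3, 4, 2, 6, 5]
Discordant pairs = inversions in this position sequence.
1: 0
7: 3, 4, 2, 6, 5 → 5
3: 2 → 1
4: 2 → 1
2: 0
6: 5 → 1
5: 0
Total: 0 + 5 + 1 + 1 + 0 + 1 + 0 = 8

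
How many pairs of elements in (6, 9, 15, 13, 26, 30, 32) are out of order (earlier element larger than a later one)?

There is 1 out-of-order pair.

Count, for each position, how many later elements it exceeds:
6: 0
9: 0
15: 1
13: 0
26: 0
30: 0
32: 0
Sum: 0 + 0 + 1 + 0 + 0 + 0 + 0 = 1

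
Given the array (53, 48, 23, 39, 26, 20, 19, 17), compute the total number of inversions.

26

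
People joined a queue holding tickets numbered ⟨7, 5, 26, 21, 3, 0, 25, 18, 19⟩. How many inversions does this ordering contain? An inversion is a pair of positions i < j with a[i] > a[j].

18 inversions

Element-by-element contributions:
7: 3
5: 2
26: 6
21: 4
3: 1
0: 0
25: 2
18: 0
19: 0
Sum: 3 + 2 + 6 + 4 + 1 + 0 + 2 + 0 + 0 = 18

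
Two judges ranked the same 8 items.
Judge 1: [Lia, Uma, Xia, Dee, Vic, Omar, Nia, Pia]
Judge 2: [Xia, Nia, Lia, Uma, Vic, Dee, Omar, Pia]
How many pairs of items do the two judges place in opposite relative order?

8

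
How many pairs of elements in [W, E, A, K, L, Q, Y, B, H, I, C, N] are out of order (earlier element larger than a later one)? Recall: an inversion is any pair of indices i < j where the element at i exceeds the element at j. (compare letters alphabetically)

Sweep left to right; for each value list the smaller values that follow it:
W: 10
E: 3
A: 0
K: 4
L: 4
Q: 5
Y: 5
B: 0
H: 1
I: 1
C: 0
N: 0
Sum: 10 + 3 + 0 + 4 + 4 + 5 + 5 + 0 + 1 + 1 + 0 + 0 = 33

There are 33 inversions.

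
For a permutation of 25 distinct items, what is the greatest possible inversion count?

The maximum occurs when the array is in strictly decreasing order: every one of the C(25, 2) pairs is inverted.
C(25, 2) = 25·24/2 = 300

300 inversions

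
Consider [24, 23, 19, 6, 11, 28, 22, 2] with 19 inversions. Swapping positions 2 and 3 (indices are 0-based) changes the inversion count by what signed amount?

Positions 2 and 3 hold 19 and 6; after swapping, the array is [24, 23, 6, 19, 11, 28, 22, 2].
Count, for each position, how many later elements it exceeds:
24 → 23, 6, 19, 11, 22, 2 → 6
23 → 6, 19, 11, 22, 2 → 5
6 → 2 → 1
19 → 11, 2 → 2
11 → 2 → 1
28 → 22, 2 → 2
22 → 2 → 1
2 → none → 0
Sum: 6 + 5 + 1 + 2 + 1 + 2 + 1 + 0 = 18
Change: 18 − 19 = -1

-1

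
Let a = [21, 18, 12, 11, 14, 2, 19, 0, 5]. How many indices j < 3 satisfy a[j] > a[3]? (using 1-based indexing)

The element at index 3 is 12.
Elements before it: 21, 18
Those larger than 12: 21, 18

2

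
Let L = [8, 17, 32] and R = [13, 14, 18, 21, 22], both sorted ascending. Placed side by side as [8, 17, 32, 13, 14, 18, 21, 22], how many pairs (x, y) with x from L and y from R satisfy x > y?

There are 7 cross-inversions.

Take each right-half value and tally the left-half values above it:
r = 13: 17, 32 → 2
r = 14: 17, 32 → 2
r = 18: 32 → 1
r = 21: 32 → 1
r = 22: 32 → 1
Cross-inversions: 2 + 2 + 1 + 1 + 1 = 7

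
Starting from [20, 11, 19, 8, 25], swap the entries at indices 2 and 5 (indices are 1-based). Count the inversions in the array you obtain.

8

Positions 2 and 5 hold 11 and 25; after swapping, the array is [20, 25, 19, 8, 11].
Count, for each position, how many later elements it exceeds:
20 → 19, 8, 11 → 3
25 → 19, 8, 11 → 3
19 → 8, 11 → 2
8 → none → 0
11 → none → 0
Sum: 3 + 3 + 2 + 0 + 0 = 8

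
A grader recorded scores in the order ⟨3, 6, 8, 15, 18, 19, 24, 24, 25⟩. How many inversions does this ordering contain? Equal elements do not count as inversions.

0 out-of-order pairs

Sweep left to right; for each value list the smaller values that follow it:
3 → none → 0
6 → none → 0
8 → none → 0
15 → none → 0
18 → none → 0
19 → none → 0
24 → none → 0
24 → none → 0
25 → none → 0
Sum: 0 + 0 + 0 + 0 + 0 + 0 + 0 + 0 + 0 = 0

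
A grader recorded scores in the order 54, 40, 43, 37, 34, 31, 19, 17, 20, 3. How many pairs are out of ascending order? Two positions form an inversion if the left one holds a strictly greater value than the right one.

42 inversions

Count, for each position, how many later elements it exceeds:
54 → 40, 43, 37, 34, 31, 19, 17, 20, 3 → 9
40 → 37, 34, 31, 19, 17, 20, 3 → 7
43 → 37, 34, 31, 19, 17, 20, 3 → 7
37 → 34, 31, 19, 17, 20, 3 → 6
34 → 31, 19, 17, 20, 3 → 5
31 → 19, 17, 20, 3 → 4
19 → 17, 3 → 2
17 → 3 → 1
20 → 3 → 1
3 → none → 0
Sum: 9 + 7 + 7 + 6 + 5 + 4 + 2 + 1 + 1 + 0 = 42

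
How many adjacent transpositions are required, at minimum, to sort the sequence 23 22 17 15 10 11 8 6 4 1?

Each adjacent swap fixes exactly one inversion, so the minimum swap count equals the number of inversions.
Count inversions — for each element, later elements that are smaller:
23: 22, 17, 15, 10, 11, 8, 6, 4, 1 → 9
22: 17, 15, 10, 11, 8, 6, 4, 1 → 8
17: 15, 10, 11, 8, 6, 4, 1 → 7
15: 10, 11, 8, 6, 4, 1 → 6
10: 8, 6, 4, 1 → 4
11: 8, 6, 4, 1 → 4
8: 6, 4, 1 → 3
6: 4, 1 → 2
4: 1 → 1
1: none → 0
Total inversions: 9 + 8 + 7 + 6 + 4 + 4 + 3 + 2 + 1 + 0 = 44

44 adjacent swaps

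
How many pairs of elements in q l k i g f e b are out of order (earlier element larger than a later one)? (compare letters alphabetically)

Count, for each position, how many later elements it exceeds:
q → l, k, i, g, f, e, b → 7
l → k, i, g, f, e, b → 6
k → i, g, f, e, b → 5
i → g, f, e, b → 4
g → f, e, b → 3
f → e, b → 2
e → b → 1
b → none → 0
Sum: 7 + 6 + 5 + 4 + 3 + 2 + 1 + 0 = 28

There are 28 inversions.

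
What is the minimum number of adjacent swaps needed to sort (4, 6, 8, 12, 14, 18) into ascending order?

0 swaps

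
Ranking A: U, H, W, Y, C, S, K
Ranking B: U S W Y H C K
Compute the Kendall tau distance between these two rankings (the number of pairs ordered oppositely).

6

Assign each item its position (1..7) in the first ordering, then rewrite the second ordering as that position sequence:
positions: U→1, H→2, W→3, Y→4, C→5, S→6, K→7
second ordering as positions: [1, 6, 3, 4, 2, 5, 7]
Discordant pairs = inversions in this position sequence.
1: 0
6: 3, 4, 2, 5 → 4
3: 2 → 1
4: 2 → 1
2: 0
5: 0
7: 0
Total: 0 + 4 + 1 + 1 + 0 + 0 + 0 = 6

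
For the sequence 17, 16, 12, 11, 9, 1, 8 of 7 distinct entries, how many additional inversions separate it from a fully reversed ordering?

1 inversion short

Maximum inversions for 7 distinct elements is C(7, 2) = 7·6/2 = 21.
Current inversions — for each element, count later smaller elements:
17: 6
16: 5
12: 4
11: 3
9: 2
1: 0
8: 0
Current total: 6 + 5 + 4 + 3 + 2 + 0 + 0 = 20
Shortfall: 21 − 20 = 1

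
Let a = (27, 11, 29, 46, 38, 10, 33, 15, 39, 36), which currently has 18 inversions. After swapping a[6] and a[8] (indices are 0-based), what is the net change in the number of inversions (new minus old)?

+1

Positions 6 and 8 hold 33 and 39; after swapping, the array is [27, 11, 29, 46, 38, 10, 39, 15, 33, 36].
For each element, count later entries that are smaller:
27 → 11, 10, 15 → 3
11 → 10 → 1
29 → 10, 15 → 2
46 → 38, 10, 39, 15, 33, 36 → 6
38 → 10, 15, 33, 36 → 4
10 → none → 0
39 → 15, 33, 36 → 3
15 → none → 0
33 → none → 0
36 → none → 0
Sum: 3 + 1 + 2 + 6 + 4 + 0 + 3 + 0 + 0 + 0 = 19
Change: 19 − 18 = +1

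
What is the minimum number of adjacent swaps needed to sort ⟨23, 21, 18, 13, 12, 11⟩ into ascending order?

Each adjacent swap fixes exactly one inversion, so the minimum swap count equals the number of inversions.
Count inversions — for each element, later elements that are smaller:
23: 21, 18, 13, 12, 11 → 5
21: 18, 13, 12, 11 → 4
18: 13, 12, 11 → 3
13: 12, 11 → 2
12: 11 → 1
11: none → 0
Total inversions: 5 + 4 + 3 + 2 + 1 + 0 = 15

Swaps: 15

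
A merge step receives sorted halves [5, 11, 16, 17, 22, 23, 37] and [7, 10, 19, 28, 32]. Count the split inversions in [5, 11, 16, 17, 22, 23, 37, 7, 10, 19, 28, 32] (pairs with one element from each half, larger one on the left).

17 cross-inversions

For each element r of the right run, count left-run elements greater than r:
r = 7: 11, 16, 17, 22, 23, 37 → 6
r = 10: 11, 16, 17, 22, 23, 37 → 6
r = 19: 22, 23, 37 → 3
r = 28: 37 → 1
r = 32: 37 → 1
Cross-inversions: 6 + 6 + 3 + 1 + 1 = 17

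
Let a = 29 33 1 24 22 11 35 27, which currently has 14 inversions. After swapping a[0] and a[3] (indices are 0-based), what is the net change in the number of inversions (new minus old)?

-1

Positions 0 and 3 hold 29 and 24; after swapping, the array is [24, 33, 1, 29, 22, 11, 35, 27].
Sweep left to right; for each value list the smaller values that follow it:
24 → 1, 22, 11 → 3
33 → 1, 29, 22, 11, 27 → 5
1 → none → 0
29 → 22, 11, 27 → 3
22 → 11 → 1
11 → none → 0
35 → 27 → 1
27 → none → 0
Sum: 3 + 5 + 0 + 3 + 1 + 0 + 1 + 0 = 13
Change: 13 − 14 = -1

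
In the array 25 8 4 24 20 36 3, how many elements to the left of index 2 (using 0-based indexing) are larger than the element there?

The element at index 2 is 4.
Elements before it: 25, 8
Those larger than 4: 25, 8

2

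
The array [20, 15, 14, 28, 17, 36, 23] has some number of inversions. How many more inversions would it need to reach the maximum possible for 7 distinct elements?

14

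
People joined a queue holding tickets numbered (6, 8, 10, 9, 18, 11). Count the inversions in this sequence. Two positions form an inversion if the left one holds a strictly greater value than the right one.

2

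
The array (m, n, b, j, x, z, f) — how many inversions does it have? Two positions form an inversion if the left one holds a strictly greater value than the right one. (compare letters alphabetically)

There are 9 inversions.

Element-by-element contributions:
m: 3
n: 3
b: 0
j: 1
x: 1
z: 1
f: 0
Sum: 3 + 3 + 0 + 1 + 1 + 1 + 0 = 9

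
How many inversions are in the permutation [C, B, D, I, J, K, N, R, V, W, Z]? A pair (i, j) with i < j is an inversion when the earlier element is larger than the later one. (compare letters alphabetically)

1 inversion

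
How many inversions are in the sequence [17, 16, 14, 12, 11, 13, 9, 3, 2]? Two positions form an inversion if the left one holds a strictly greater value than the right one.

34

Element-by-element contributions:
17 → 16, 14, 12, 11, 13, 9, 3, 2 → 8
16 → 14, 12, 11, 13, 9, 3, 2 → 7
14 → 12, 11, 13, 9, 3, 2 → 6
12 → 11, 9, 3, 2 → 4
11 → 9, 3, 2 → 3
13 → 9, 3, 2 → 3
9 → 3, 2 → 2
3 → 2 → 1
2 → none → 0
Sum: 8 + 7 + 6 + 4 + 3 + 3 + 2 + 1 + 0 = 34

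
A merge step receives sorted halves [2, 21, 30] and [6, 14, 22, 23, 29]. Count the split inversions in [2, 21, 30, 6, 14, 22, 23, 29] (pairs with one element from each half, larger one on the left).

Count, for every r in R, how many entries of L exceed r:
r = 6: 21, 30 → 2
r = 14: 21, 30 → 2
r = 22: 30 → 1
r = 23: 30 → 1
r = 29: 30 → 1
Cross-inversions: 2 + 2 + 1 + 1 + 1 = 7

7 cross-inversions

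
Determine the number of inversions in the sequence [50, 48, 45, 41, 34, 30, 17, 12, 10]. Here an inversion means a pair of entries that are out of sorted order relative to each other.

There are 36 out-of-order pairs.

Count, for each position, how many later elements it exceeds:
50: 8
48: 7
45: 6
41: 5
34: 4
30: 3
17: 2
12: 1
10: 0
Sum: 8 + 7 + 6 + 5 + 4 + 3 + 2 + 1 + 0 = 36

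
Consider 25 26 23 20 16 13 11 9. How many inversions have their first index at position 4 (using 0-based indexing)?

3

The element at index 4 is 16.
Elements after it: 13, 11, 9
Those smaller than 16: 13, 11, 9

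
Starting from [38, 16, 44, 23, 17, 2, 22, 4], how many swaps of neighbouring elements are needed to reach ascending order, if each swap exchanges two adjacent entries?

20 swaps

The minimum number of adjacent swaps to sort an array equals its inversion count, since every such swap removes exactly one inversion.
Count inversions — for each element, later elements that are smaller:
38: 16, 23, 17, 2, 22, 4 → 6
16: 2, 4 → 2
44: 23, 17, 2, 22, 4 → 5
23: 17, 2, 22, 4 → 4
17: 2, 4 → 2
2: none → 0
22: 4 → 1
4: none → 0
Total inversions: 6 + 2 + 5 + 4 + 2 + 0 + 1 + 0 = 20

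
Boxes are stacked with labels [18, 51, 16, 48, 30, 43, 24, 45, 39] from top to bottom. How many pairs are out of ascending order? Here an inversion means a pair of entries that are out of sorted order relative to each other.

Inversions: 17

Element-by-element contributions:
18 → 16 → 1
51 → 16, 48, 30, 43, 24, 45, 39 → 7
16 → none → 0
48 → 30, 43, 24, 45, 39 → 5
30 → 24 → 1
43 → 24, 39 → 2
24 → none → 0
45 → 39 → 1
39 → none → 0
Sum: 1 + 7 + 0 + 5 + 1 + 2 + 0 + 1 + 0 = 17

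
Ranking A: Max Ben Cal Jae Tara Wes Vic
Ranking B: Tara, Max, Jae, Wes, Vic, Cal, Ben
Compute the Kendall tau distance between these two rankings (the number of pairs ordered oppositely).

Assign each item its position (1..7) in the first ordering, then rewrite the second ordering as that position sequence:
positions: Max→1, Ben→2, Cal→3, Jae→4, Tara→5, Wes→6, Vic→7
second ordering as positions: [5, 1, 4, 6, 7, 3, 2]
Discordant pairs = inversions in this position sequence.
5: 1, 4, 3, 2 → 4
1: 0
4: 3, 2 → 2
6: 3, 2 → 2
7: 3, 2 → 2
3: 2 → 1
2: 0
Total: 4 + 0 + 2 + 2 + 2 + 1 + 0 = 11

11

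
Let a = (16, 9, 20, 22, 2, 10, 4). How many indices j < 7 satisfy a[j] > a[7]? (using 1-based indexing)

The element at index 7 is 4.
Elements before it: 16, 9, 20, 22, 2, 10
Those larger than 4: 16, 9, 20, 22, 10

5 such elements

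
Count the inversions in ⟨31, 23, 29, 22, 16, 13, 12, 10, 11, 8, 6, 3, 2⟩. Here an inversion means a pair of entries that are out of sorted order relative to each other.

76 out-of-order pairs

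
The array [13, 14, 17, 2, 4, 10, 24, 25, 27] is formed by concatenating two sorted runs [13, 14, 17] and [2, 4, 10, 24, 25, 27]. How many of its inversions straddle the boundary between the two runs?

Count, for every r in R, how many entries of L exceed r:
r = 2: 13, 14, 17 → 3
r = 4: 13, 14, 17 → 3
r = 10: 13, 14, 17 → 3
r = 24: none → 0
r = 25: none → 0
r = 27: none → 0
Cross-inversions: 3 + 3 + 3 + 0 + 0 + 0 = 9

Cross-inversions: 9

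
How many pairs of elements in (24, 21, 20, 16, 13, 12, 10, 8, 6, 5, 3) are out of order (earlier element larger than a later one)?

55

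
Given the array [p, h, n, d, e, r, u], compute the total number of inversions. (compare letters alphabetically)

Element-by-element contributions:
p → h, n, d, e → 4
h → d, e → 2
n → d, e → 2
d → none → 0
e → none → 0
r → none → 0
u → none → 0
Sum: 4 + 2 + 2 + 0 + 0 + 0 + 0 = 8

8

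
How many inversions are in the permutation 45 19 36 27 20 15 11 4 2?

For each element, count later entries that are smaller:
45 → 19, 36, 27, 20, 15, 11, 4, 2 → 8
19 → 15, 11, 4, 2 → 4
36 → 27, 20, 15, 11, 4, 2 → 6
27 → 20, 15, 11, 4, 2 → 5
20 → 15, 11, 4, 2 → 4
15 → 11, 4, 2 → 3
11 → 4, 2 → 2
4 → 2 → 1
2 → none → 0
Sum: 8 + 4 + 6 + 5 + 4 + 3 + 2 + 1 + 0 = 33

33 out-of-order pairs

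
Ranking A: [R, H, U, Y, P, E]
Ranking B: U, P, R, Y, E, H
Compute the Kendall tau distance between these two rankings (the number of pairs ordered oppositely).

Assign each item its position (1..6) in the first ordering, then rewrite the second ordering as that position sequence:
positions: R→1, H→2, U→3, Y→4, P→5, E→6
second ordering as positions: [3, 5, 1, 4, 6, 2]
Discordant pairs = inversions in this position sequence.
3: 1, 2 → 2
5: 1, 4, 2 → 3
1: 0
4: 2 → 1
6: 2 → 1
2: 0
Total: 2 + 3 + 0 + 1 + 1 + 0 = 7

7 discordant pairs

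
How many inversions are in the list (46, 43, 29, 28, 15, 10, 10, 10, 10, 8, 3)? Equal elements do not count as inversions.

For each element, count later entries that are smaller:
46 → 43, 29, 28, 15, 10, 10, 10, 10, 8, 3 → 10
43 → 29, 28, 15, 10, 10, 10, 10, 8, 3 → 9
29 → 28, 15, 10, 10, 10, 10, 8, 3 → 8
28 → 15, 10, 10, 10, 10, 8, 3 → 7
15 → 10, 10, 10, 10, 8, 3 → 6
10 → 8, 3 → 2
10 → 8, 3 → 2
10 → 8, 3 → 2
10 → 8, 3 → 2
8 → 3 → 1
3 → none → 0
Sum: 10 + 9 + 8 + 7 + 6 + 2 + 2 + 2 + 2 + 1 + 0 = 49

49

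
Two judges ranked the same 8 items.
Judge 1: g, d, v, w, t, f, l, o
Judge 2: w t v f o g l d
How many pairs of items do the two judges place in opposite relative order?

Assign each item its position (1..8) in the first ordering, then rewrite the second ordering as that position sequence:
positions: g→1, d→2, v→3, w→4, t→5, f→6, l→7, o→8
second ordering as positions: [4, 5, 3, 6, 8, 1, 7, 2]
Discordant pairs = inversions in this position sequence.
4: 3, 1, 2 → 3
5: 3, 1, 2 → 3
3: 1, 2 → 2
6: 1, 2 → 2
8: 1, 7, 2 → 3
1: 0
7: 2 → 1
2: 0
Total: 3 + 3 + 2 + 2 + 3 + 0 + 1 + 0 = 14

There are 14 discordant pairs.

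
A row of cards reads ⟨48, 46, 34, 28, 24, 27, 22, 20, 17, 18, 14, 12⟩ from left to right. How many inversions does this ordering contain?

Sweep left to right; for each value list the smaller values that follow it:
48: 11
46: 10
34: 9
28: 8
24: 6
27: 6
22: 5
20: 4
17: 2
18: 2
14: 1
12: 0
Sum: 11 + 10 + 9 + 8 + 6 + 6 + 5 + 4 + 2 + 2 + 1 + 0 = 64

64 out-of-order pairs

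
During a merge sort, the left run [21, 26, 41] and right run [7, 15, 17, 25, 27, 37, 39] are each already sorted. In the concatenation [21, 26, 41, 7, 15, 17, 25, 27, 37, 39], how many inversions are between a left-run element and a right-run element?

For each element r of the right run, count left-run elements greater than r:
r = 7: 21, 26, 41 → 3
r = 15: 21, 26, 41 → 3
r = 17: 21, 26, 41 → 3
r = 25: 26, 41 → 2
r = 27: 41 → 1
r = 37: 41 → 1
r = 39: 41 → 1
Cross-inversions: 3 + 3 + 3 + 2 + 1 + 1 + 1 = 14

14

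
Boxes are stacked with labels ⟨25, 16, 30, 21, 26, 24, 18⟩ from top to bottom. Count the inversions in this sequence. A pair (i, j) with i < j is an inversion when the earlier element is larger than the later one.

12 inversions

Element-by-element contributions:
25: 4
16: 0
30: 4
21: 1
26: 2
24: 1
18: 0
Sum: 4 + 0 + 4 + 1 + 2 + 1 + 0 = 12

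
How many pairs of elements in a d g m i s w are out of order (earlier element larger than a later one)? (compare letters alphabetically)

Sweep left to right; for each value list the smaller values that follow it:
a → none → 0
d → none → 0
g → none → 0
m → i → 1
i → none → 0
s → none → 0
w → none → 0
Sum: 0 + 0 + 0 + 1 + 0 + 0 + 0 = 1

1 inversion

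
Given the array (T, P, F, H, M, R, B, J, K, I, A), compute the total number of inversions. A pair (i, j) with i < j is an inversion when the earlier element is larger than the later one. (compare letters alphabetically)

For each element, count later entries that are smaller:
T → P, F, H, M, R, B, J, K, I, A → 10
P → F, H, M, B, J, K, I, A → 8
F → B, A → 2
H → B, A → 2
M → B, J, K, I, A → 5
R → B, J, K, I, A → 5
B → A → 1
J → I, A → 2
K → I, A → 2
I → A → 1
A → none → 0
Sum: 10 + 8 + 2 + 2 + 5 + 5 + 1 + 2 + 2 + 1 + 0 = 38

38 inversions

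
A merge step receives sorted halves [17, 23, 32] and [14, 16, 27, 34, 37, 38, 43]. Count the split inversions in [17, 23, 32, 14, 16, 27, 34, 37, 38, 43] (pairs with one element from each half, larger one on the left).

7

Count, for every r in R, how many entries of L exceed r:
r = 14: 17, 23, 32 → 3
r = 16: 17, 23, 32 → 3
r = 27: 32 → 1
r = 34: none → 0
r = 37: none → 0
r = 38: none → 0
r = 43: none → 0
Cross-inversions: 3 + 3 + 1 + 0 + 0 + 0 + 0 = 7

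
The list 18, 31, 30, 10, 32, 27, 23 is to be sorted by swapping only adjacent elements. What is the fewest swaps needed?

Each adjacent swap fixes exactly one inversion, so the minimum swap count equals the number of inversions.
Count inversions — for each element, later elements that are smaller:
18: 10 → 1
31: 30, 10, 27, 23 → 4
30: 10, 27, 23 → 3
10: none → 0
32: 27, 23 → 2
27: 23 → 1
23: none → 0
Total inversions: 1 + 4 + 3 + 0 + 2 + 1 + 0 = 11

11 swaps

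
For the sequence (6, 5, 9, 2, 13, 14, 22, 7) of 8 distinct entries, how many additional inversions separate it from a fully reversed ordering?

20

Maximum inversions for 8 distinct elements is C(8, 2) = 8·7/2 = 28.
Current inversions — for each element, count later smaller elements:
6: 2
5: 1
9: 2
2: 0
13: 1
14: 1
22: 1
7: 0
Current total: 2 + 1 + 2 + 0 + 1 + 1 + 1 + 0 = 8
Shortfall: 28 − 8 = 20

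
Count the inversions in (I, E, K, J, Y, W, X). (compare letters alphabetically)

Out-of-order index pairs (0-indexed):
(0,1): I > E
(2,3): K > J
(4,5): Y > W
(4,6): Y > X
That's 4 pairs.

Inversions: 4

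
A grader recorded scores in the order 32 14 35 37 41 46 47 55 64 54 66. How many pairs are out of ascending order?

3 out-of-order pairs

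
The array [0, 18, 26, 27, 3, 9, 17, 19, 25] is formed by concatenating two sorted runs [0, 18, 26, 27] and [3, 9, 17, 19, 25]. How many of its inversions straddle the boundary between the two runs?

For each element r of the right run, count left-run elements greater than r:
r = 3: 18, 26, 27 → 3
r = 9: 18, 26, 27 → 3
r = 17: 18, 26, 27 → 3
r = 19: 26, 27 → 2
r = 25: 26, 27 → 2
Cross-inversions: 3 + 3 + 3 + 2 + 2 = 13

Split inversions: 13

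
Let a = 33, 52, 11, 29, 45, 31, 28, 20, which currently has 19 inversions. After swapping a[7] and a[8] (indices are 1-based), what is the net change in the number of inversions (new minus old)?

Positions 7 and 8 hold 28 and 20; after swapping, the array is [33, 52, 11, 29, 45, 31, 20, 28].
Sweep left to right; for each value list the smaller values that follow it:
33 → 11, 29, 31, 20, 28 → 5
52 → 11, 29, 45, 31, 20, 28 → 6
11 → none → 0
29 → 20, 28 → 2
45 → 31, 20, 28 → 3
31 → 20, 28 → 2
20 → none → 0
28 → none → 0
Sum: 5 + 6 + 0 + 2 + 3 + 2 + 0 + 0 = 18
Change: 18 − 19 = -1

-1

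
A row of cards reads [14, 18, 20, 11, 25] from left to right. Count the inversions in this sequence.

Count, for each position, how many later elements it exceeds:
14 → 11 → 1
18 → 11 → 1
20 → 11 → 1
11 → none → 0
25 → none → 0
Sum: 1 + 1 + 1 + 0 + 0 = 3

3 inversions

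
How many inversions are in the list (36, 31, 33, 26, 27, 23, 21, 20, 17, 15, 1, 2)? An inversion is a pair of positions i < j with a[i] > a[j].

63 inversions

For each element, count later entries that are smaller:
36: 11
31: 9
33: 9
26: 7
27: 7
23: 6
21: 5
20: 4
17: 3
15: 2
1: 0
2: 0
Sum: 11 + 9 + 9 + 7 + 7 + 6 + 5 + 4 + 3 + 2 + 0 + 0 = 63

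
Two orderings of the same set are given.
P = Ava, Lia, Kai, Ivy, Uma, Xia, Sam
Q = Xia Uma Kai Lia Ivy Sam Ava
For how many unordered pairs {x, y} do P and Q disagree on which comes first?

Assign each item its position (1..7) in the first ordering, then rewrite the second ordering as that position sequence:
positions: Ava→1, Lia→2, Kai→3, Ivy→4, Uma→5, Xia→6, Sam→7
second ordering as positions: [6, 5, 3, 2, 4, 7, 1]
Discordant pairs = inversions in this position sequence.
6: 5, 3, 2, 4, 1 → 5
5: 3, 2, 4, 1 → 4
3: 2, 1 → 2
2: 1 → 1
4: 1 → 1
7: 1 → 1
1: 0
Total: 5 + 4 + 2 + 1 + 1 + 1 + 0 = 14

14 disagreeing pairs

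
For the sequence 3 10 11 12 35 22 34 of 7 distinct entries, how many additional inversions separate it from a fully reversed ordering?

Maximum inversions for 7 distinct elements is C(7, 2) = 7·6/2 = 21.
Current inversions — for each element, count later smaller elements:
3: 0
10: 0
11: 0
12: 0
35: 2
22: 0
34: 0
Current total: 0 + 0 + 0 + 0 + 2 + 0 + 0 = 2
Shortfall: 21 − 2 = 19

19 inversions short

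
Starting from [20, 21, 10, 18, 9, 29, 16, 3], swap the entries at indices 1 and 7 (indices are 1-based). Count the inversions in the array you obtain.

Inversions: 16

Positions 1 and 7 hold 20 and 16; after swapping, the array is [16, 21, 10, 18, 9, 29, 20, 3].
For each element, count later entries that are smaller:
16: 3
21: 5
10: 2
18: 2
9: 1
29: 2
20: 1
3: 0
Sum: 3 + 5 + 2 + 2 + 1 + 2 + 1 + 0 = 16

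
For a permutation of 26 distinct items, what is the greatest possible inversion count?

325 inversions

A reversed (strictly descending) arrangement makes every pair an inversion, giving C(26, 2) inversions.
C(26, 2) = 26·25/2 = 325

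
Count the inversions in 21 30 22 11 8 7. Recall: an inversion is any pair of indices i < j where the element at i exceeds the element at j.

There are 13 out-of-order pairs.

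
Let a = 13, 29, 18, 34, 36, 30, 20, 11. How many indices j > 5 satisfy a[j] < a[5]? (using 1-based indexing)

The element at index 5 is 36.
Elements after it: 30, 20, 11
Those smaller than 36: 30, 20, 11

3 such elements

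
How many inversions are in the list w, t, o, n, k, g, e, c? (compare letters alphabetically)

28

Count, for each position, how many later elements it exceeds:
w → t, o, n, k, g, e, c → 7
t → o, n, k, g, e, c → 6
o → n, k, g, e, c → 5
n → k, g, e, c → 4
k → g, e, c → 3
g → e, c → 2
e → c → 1
c → none → 0
Sum: 7 + 6 + 5 + 4 + 3 + 2 + 1 + 0 = 28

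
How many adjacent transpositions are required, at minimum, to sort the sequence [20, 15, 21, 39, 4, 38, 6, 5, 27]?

The minimum number of adjacent swaps to sort an array equals its inversion count, since every such swap removes exactly one inversion.
Count inversions — for each element, later elements that are smaller:
20: 15, 4, 6, 5 → 4
15: 4, 6, 5 → 3
21: 4, 6, 5 → 3
39: 4, 38, 6, 5, 27 → 5
4: none → 0
38: 6, 5, 27 → 3
6: 5 → 1
5: none → 0
27: none → 0
Total inversions: 4 + 3 + 3 + 5 + 0 + 3 + 1 + 0 + 0 = 19

19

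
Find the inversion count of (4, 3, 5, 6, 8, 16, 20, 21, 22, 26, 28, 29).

Element-by-element contributions:
4 → 3 → 1
3 → none → 0
5 → none → 0
6 → none → 0
8 → none → 0
16 → none → 0
20 → none → 0
21 → none → 0
22 → none → 0
26 → none → 0
28 → none → 0
29 → none → 0
Sum: 1 + 0 + 0 + 0 + 0 + 0 + 0 + 0 + 0 + 0 + 0 + 0 = 1

There is 1 out-of-order pair.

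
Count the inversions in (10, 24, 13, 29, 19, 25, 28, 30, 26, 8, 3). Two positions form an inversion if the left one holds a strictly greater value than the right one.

27 inversions

For each element, count later entries that are smaller:
10 → 8, 3 → 2
24 → 13, 19, 8, 3 → 4
13 → 8, 3 → 2
29 → 19, 25, 28, 26, 8, 3 → 6
19 → 8, 3 → 2
25 → 8, 3 → 2
28 → 26, 8, 3 → 3
30 → 26, 8, 3 → 3
26 → 8, 3 → 2
8 → 3 → 1
3 → none → 0
Sum: 2 + 4 + 2 + 6 + 2 + 2 + 3 + 3 + 2 + 1 + 0 = 27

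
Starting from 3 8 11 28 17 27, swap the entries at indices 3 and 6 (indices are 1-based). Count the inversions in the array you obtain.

Positions 3 and 6 hold 11 and 27; after swapping, the array is [3, 8, 27, 28, 17, 11].
Count, for each position, how many later elements it exceeds:
3 → none → 0
8 → none → 0
27 → 17, 11 → 2
28 → 17, 11 → 2
17 → 11 → 1
11 → none → 0
Sum: 0 + 0 + 2 + 2 + 1 + 0 = 5

5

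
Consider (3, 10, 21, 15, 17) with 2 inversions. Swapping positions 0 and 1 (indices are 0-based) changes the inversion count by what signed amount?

Positions 0 and 1 hold 3 and 10; after swapping, the array is [10, 3, 21, 15, 17].
Element-by-element contributions:
10 → 3 → 1
3 → none → 0
21 → 15, 17 → 2
15 → none → 0
17 → none → 0
Sum: 1 + 0 + 2 + 0 + 0 = 3
Change: 3 − 2 = +1

+1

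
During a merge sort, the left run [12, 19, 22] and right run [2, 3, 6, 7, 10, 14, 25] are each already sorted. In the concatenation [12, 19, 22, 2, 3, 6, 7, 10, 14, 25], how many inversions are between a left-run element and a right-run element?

17

For each element r of the right run, count left-run elements greater than r:
r = 2: 12, 19, 22 → 3
r = 3: 12, 19, 22 → 3
r = 6: 12, 19, 22 → 3
r = 7: 12, 19, 22 → 3
r = 10: 12, 19, 22 → 3
r = 14: 19, 22 → 2
r = 25: none → 0
Cross-inversions: 3 + 3 + 3 + 3 + 3 + 2 + 0 = 17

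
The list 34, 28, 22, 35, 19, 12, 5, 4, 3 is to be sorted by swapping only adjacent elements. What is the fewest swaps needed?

33 swaps

Each adjacent swap fixes exactly one inversion, so the minimum swap count equals the number of inversions.
Count inversions — for each element, later elements that are smaller:
34: 28, 22, 19, 12, 5, 4, 3 → 7
28: 22, 19, 12, 5, 4, 3 → 6
22: 19, 12, 5, 4, 3 → 5
35: 19, 12, 5, 4, 3 → 5
19: 12, 5, 4, 3 → 4
12: 5, 4, 3 → 3
5: 4, 3 → 2
4: 3 → 1
3: none → 0
Total inversions: 7 + 6 + 5 + 5 + 4 + 3 + 2 + 1 + 0 = 33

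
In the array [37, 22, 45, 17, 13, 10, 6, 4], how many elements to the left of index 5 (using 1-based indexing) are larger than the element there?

4

The element at index 5 is 13.
Elements before it: 37, 22, 45, 17
Those larger than 13: 37, 22, 45, 17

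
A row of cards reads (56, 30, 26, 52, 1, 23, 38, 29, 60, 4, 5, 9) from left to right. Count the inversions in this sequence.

For each element, count later entries that are smaller:
56: 10
30: 7
26: 5
52: 7
1: 0
23: 3
38: 4
29: 3
60: 3
4: 0
5: 0
9: 0
Sum: 10 + 7 + 5 + 7 + 0 + 3 + 4 + 3 + 3 + 0 + 0 + 0 = 42

42 inversions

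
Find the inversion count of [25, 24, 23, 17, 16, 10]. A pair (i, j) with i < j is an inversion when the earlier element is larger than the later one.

15

Element-by-element contributions:
25: 5
24: 4
23: 3
17: 2
16: 1
10: 0
Sum: 5 + 4 + 3 + 2 + 1 + 0 = 15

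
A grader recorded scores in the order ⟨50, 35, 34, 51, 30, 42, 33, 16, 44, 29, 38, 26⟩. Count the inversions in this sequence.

45 inversions

For each element, count later entries that are smaller:
50: 10
35: 6
34: 5
51: 8
30: 3
42: 5
33: 3
16: 0
44: 3
29: 1
38: 1
26: 0
Sum: 10 + 6 + 5 + 8 + 3 + 5 + 3 + 0 + 3 + 1 + 1 + 0 = 45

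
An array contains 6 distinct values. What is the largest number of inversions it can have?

The maximum occurs when the array is in strictly decreasing order: every one of the C(6, 2) pairs is inverted.
C(6, 2) = 6·5/2 = 15

15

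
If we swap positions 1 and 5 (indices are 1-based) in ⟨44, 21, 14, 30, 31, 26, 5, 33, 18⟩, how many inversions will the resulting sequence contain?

Positions 1 and 5 hold 44 and 31; after swapping, the array is [31, 21, 14, 30, 44, 26, 5, 33, 18].
Element-by-element contributions:
31: 6
21: 3
14: 1
30: 3
44: 4
26: 2
5: 0
33: 1
18: 0
Sum: 6 + 3 + 1 + 3 + 4 + 2 + 0 + 1 + 0 = 20

Inversions: 20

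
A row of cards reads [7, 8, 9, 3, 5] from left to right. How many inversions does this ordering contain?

Out-of-order pairs: 6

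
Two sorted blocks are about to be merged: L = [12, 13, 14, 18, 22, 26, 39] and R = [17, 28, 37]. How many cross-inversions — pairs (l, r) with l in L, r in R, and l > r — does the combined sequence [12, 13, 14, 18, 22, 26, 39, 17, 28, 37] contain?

6 split inversions

For each element r of the right run, count left-run elements greater than r:
r = 17: 18, 22, 26, 39 → 4
r = 28: 39 → 1
r = 37: 39 → 1
Cross-inversions: 4 + 1 + 1 = 6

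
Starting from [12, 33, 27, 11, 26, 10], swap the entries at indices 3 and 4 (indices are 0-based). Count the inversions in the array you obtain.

12

Positions 3 and 4 hold 11 and 26; after swapping, the array is [12, 33, 27, 26, 11, 10].
For each element, count later entries that are smaller:
12: 2
33: 4
27: 3
26: 2
11: 1
10: 0
Sum: 2 + 4 + 3 + 2 + 1 + 0 = 12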